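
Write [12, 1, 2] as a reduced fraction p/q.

Fold from the inside: start with 2/1.
  1 + 1/2 = 3/2
  12 + 2/3 = 38/3

38/3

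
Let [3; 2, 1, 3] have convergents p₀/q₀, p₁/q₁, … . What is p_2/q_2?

Using pₖ = aₖpₖ₋₁ + pₖ₋₂, qₖ = aₖqₖ₋₁ + qₖ₋₂ (with p₋₁=1, p₋₂=0, q₋₁=0, q₋₂=1):
  k=0: a=3, p=3, q=1
  k=1: a=2, p=7, q=2
  k=2: a=1, p=10, q=3

10/3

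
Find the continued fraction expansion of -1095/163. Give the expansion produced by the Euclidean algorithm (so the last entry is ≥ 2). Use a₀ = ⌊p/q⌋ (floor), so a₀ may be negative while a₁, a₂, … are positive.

[-7; 3, 1, 1, 5, 4]

-1095 = -7·163 + 46
163 = 3·46 + 25
46 = 1·25 + 21
25 = 1·21 + 4
21 = 5·4 + 1
4 = 4·1 + 0  (stop)
So -1095/163 = [-7; 3, 1, 1, 5, 4].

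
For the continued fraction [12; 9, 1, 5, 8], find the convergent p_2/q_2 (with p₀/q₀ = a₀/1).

121/10

Using pₖ = aₖpₖ₋₁ + pₖ₋₂, qₖ = aₖqₖ₋₁ + qₖ₋₂ (with p₋₁=1, p₋₂=0, q₋₁=0, q₋₂=1):
  k=0: a=12, p=12, q=1
  k=1: a=9, p=109, q=9
  k=2: a=1, p=121, q=10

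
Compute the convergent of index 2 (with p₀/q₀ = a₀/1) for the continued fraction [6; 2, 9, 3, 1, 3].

Using pₖ = aₖpₖ₋₁ + pₖ₋₂, qₖ = aₖqₖ₋₁ + qₖ₋₂ (with p₋₁=1, p₋₂=0, q₋₁=0, q₋₂=1):
  k=0: a=6, p=6, q=1
  k=1: a=2, p=13, q=2
  k=2: a=9, p=123, q=19

123/19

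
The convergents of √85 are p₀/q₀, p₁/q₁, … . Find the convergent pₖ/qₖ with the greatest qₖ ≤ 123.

√85 = [9; 4, 1, 1, 4, 18, …] (period length 5).
Convergents:
  p_0/q_0 = 9/1
  p_1/q_1 = 37/4
  p_2/q_2 = 46/5
  p_3/q_3 = 83/9
  p_4/q_4 = 378/41
  p_5/q_5 = 6887/747
q_4 = 41 ≤ 123 < 747 = q_5, so the answer is 378/41.

378/41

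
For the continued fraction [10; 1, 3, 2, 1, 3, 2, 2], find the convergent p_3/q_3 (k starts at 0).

Using pₖ = aₖpₖ₋₁ + pₖ₋₂, qₖ = aₖqₖ₋₁ + qₖ₋₂ (with p₋₁=1, p₋₂=0, q₋₁=0, q₋₂=1):
  k=0: a=10, p=10, q=1
  k=1: a=1, p=11, q=1
  k=2: a=3, p=43, q=4
  k=3: a=2, p=97, q=9

97/9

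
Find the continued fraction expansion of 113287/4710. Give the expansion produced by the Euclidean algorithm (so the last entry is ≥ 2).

113287 = 24·4710 + 247
4710 = 19·247 + 17
247 = 14·17 + 9
17 = 1·9 + 8
9 = 1·8 + 1
8 = 8·1 + 0  (stop)
So 113287/4710 = [24; 19, 14, 1, 1, 8].

[24; 19, 14, 1, 1, 8]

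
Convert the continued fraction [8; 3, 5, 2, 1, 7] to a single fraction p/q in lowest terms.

Using pₖ = aₖpₖ₋₁ + pₖ₋₂ and qₖ = aₖqₖ₋₁ + qₖ₋₂:
  k=0: a=8, p=8, q=1
  k=1: a=3, p=25, q=3
  k=2: a=5, p=133, q=16
  k=3: a=2, p=291, q=35
  k=4: a=1, p=424, q=51
  k=5: a=7, p=3259, q=392

3259/392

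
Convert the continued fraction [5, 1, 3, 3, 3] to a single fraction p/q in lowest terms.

248/43

Fold from the inside: start with 3/1.
  3 + 1/3 = 10/3
  3 + 3/10 = 33/10
  1 + 10/33 = 43/33
  5 + 33/43 = 248/43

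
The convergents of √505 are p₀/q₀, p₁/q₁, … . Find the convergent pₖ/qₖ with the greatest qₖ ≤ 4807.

√505 = [22; 2, 8, 2, 44, …] (period length 4).
Convergents:
  p_0/q_0 = 22/1
  p_1/q_1 = 45/2
  p_2/q_2 = 382/17
  p_3/q_3 = 809/36
  p_4/q_4 = 35978/1601
  p_5/q_5 = 72765/3238
  p_6/q_6 = 618098/27505
q_5 = 3238 ≤ 4807 < 27505 = q_6, so the answer is 72765/3238.

72765/3238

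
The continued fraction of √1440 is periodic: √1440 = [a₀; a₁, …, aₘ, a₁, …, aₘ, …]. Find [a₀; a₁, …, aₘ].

[37; 1, 17, 1, 74]

a₀ = ⌊√1440⌋ = 37.
With m₀=0, d₀=1 and mₖ₊₁ = dₖaₖ − mₖ, dₖ₊₁ = (n − mₖ₊₁²)/dₖ, aₖ₊₁ = ⌊(a₀+mₖ₊₁)/dₖ₊₁⌋:
  k=1: m=37, d=71, a=1
  k=2: m=34, d=4, a=17
  k=3: m=34, d=71, a=1
  k=4: m=37, d=1, a=74
d=1 and a=2a₀=74 at k=4, so the next step gives (m, d) = (37, 71) again — its k=1 value — and the period has length 4.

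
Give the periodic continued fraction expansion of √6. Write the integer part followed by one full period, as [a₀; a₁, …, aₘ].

[2; 2, 4]

a₀ = ⌊√6⌋ = 2.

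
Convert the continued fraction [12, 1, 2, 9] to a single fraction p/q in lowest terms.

355/28

Fold from the inside: start with 9/1.
  2 + 1/9 = 19/9
  1 + 9/19 = 28/19
  12 + 19/28 = 355/28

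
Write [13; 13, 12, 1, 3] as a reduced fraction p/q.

Fold from the inside: start with 3/1.
  1 + 1/3 = 4/3
  12 + 3/4 = 51/4
  13 + 4/51 = 667/51
  13 + 51/667 = 8722/667

8722/667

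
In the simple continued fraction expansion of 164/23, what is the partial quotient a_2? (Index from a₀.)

164 = 7·23 + 3   →  a_0 = 7
23 = 7·3 + 2   →  a_1 = 7
3 = 1·2 + 1   →  a_2 = 1

1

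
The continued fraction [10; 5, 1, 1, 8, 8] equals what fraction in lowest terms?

Fold from the inside: start with 8/1.
  8 + 1/8 = 65/8
  1 + 8/65 = 73/65
  1 + 65/73 = 138/73
  5 + 73/138 = 763/138
  10 + 138/763 = 7768/763

7768/763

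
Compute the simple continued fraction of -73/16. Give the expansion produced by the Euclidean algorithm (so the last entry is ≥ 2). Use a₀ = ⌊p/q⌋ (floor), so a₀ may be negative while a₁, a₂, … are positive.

[-5; 2, 3, 2]

-73 = -5·16 + 7
16 = 2·7 + 2
7 = 3·2 + 1
2 = 2·1 + 0  (stop)
So -73/16 = [-5; 2, 3, 2].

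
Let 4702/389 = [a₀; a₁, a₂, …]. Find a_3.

4702 = 12·389 + 34   →  a_0 = 12
389 = 11·34 + 15   →  a_1 = 11
34 = 2·15 + 4   →  a_2 = 2
15 = 3·4 + 3   →  a_3 = 3

3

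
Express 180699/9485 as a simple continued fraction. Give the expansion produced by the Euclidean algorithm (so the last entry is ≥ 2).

180699 = 19·9485 + 484
9485 = 19·484 + 289
484 = 1·289 + 195
289 = 1·195 + 94
195 = 2·94 + 7
94 = 13·7 + 3
7 = 2·3 + 1
3 = 3·1 + 0  (stop)
So 180699/9485 = [19; 19, 1, 1, 2, 13, 2, 3].

[19; 19, 1, 1, 2, 13, 2, 3]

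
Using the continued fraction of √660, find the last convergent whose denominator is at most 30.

√660 = [25; 1, 2, 4, 2, 1, 50, …] (period length 6).
Convergents:
  p_0/q_0 = 25/1
  p_1/q_1 = 26/1
  p_2/q_2 = 77/3
  p_3/q_3 = 334/13
  p_4/q_4 = 745/29
  p_5/q_5 = 1079/42
q_4 = 29 ≤ 30 < 42 = q_5, so the answer is 745/29.

745/29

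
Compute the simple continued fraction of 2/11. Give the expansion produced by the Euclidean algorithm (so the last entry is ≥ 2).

2 = 0*11 + 2
11 = 5*2 + 1
2 = 2*1 + 0  (stop)
So 2/11 = [0; 5, 2].

[0; 5, 2]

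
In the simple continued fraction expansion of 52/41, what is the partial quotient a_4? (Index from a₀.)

1

52 = 1·41 + 11   →  a_0 = 1
41 = 3·11 + 8   →  a_1 = 3
11 = 1·8 + 3   →  a_2 = 1
8 = 2·3 + 2   →  a_3 = 2
3 = 1·2 + 1   →  a_4 = 1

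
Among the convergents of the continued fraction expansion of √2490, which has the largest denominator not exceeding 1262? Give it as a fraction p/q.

49850/999

√2490 = [49; 1, 8, 1, 98, …] (period length 4).
Convergents:
  p_0/q_0 = 49/1
  p_1/q_1 = 50/1
  p_2/q_2 = 449/9
  p_3/q_3 = 499/10
  p_4/q_4 = 49351/989
  p_5/q_5 = 49850/999
  p_6/q_6 = 448151/8981
q_5 = 999 ≤ 1262 < 8981 = q_6, so the answer is 49850/999.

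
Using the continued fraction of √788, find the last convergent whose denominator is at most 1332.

√788 = [28; 14, 56, …] (period length 2).
Convergents:
  p_0/q_0 = 28/1
  p_1/q_1 = 393/14
  p_2/q_2 = 22036/785
  p_3/q_3 = 308897/11004
q_2 = 785 ≤ 1332 < 11004 = q_3, so the answer is 22036/785.

22036/785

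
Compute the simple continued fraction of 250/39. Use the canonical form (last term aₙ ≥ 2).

[6; 2, 2, 3, 2]

250 = 6×39 + 16
39 = 2×16 + 7
16 = 2×7 + 2
7 = 3×2 + 1
2 = 2×1 + 0  (stop)
So 250/39 = [6; 2, 2, 3, 2].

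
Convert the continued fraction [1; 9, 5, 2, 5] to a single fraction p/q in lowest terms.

Fold from the inside: start with 5/1.
  2 + 1/5 = 11/5
  5 + 5/11 = 60/11
  9 + 11/60 = 551/60
  1 + 60/551 = 611/551

611/551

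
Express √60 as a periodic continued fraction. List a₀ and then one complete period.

a₀ = ⌊√60⌋ = 7.
With m₀=0, d₀=1 and mₖ₊₁ = dₖaₖ − mₖ, dₖ₊₁ = (n − mₖ₊₁²)/dₖ, aₖ₊₁ = ⌊(a₀+mₖ₊₁)/dₖ₊₁⌋:
  k=1: m=7, d=11, a=1
  k=2: m=4, d=4, a=2
  k=3: m=4, d=11, a=1
  k=4: m=7, d=1, a=14
d=1 and a=2a₀=14 at k=4, so the next step gives (m, d) = (7, 11) again — its k=1 value — and the period has length 4.

[7; 1, 2, 1, 14]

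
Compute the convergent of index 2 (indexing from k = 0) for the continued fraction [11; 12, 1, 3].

Using pₖ = aₖpₖ₋₁ + pₖ₋₂, qₖ = aₖqₖ₋₁ + qₖ₋₂ (with p₋₁=1, p₋₂=0, q₋₁=0, q₋₂=1):
  k=0: a=11, p=11, q=1
  k=1: a=12, p=133, q=12
  k=2: a=1, p=144, q=13

144/13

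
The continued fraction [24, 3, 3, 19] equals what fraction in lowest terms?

4690/193

Using pₖ = aₖpₖ₋₁ + pₖ₋₂ and qₖ = aₖqₖ₋₁ + qₖ₋₂:
  k=0: a=24, p=24, q=1
  k=1: a=3, p=73, q=3
  k=2: a=3, p=243, q=10
  k=3: a=19, p=4690, q=193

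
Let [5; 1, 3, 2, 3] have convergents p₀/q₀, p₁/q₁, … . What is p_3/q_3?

52/9

Using pₖ = aₖpₖ₋₁ + pₖ₋₂, qₖ = aₖqₖ₋₁ + qₖ₋₂ (with p₋₁=1, p₋₂=0, q₋₁=0, q₋₂=1):
  k=0: a=5, p=5, q=1
  k=1: a=1, p=6, q=1
  k=2: a=3, p=23, q=4
  k=3: a=2, p=52, q=9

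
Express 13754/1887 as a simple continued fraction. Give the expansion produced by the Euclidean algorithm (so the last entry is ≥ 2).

13754 = 7×1887 + 545
1887 = 3×545 + 252
545 = 2×252 + 41
252 = 6×41 + 6
41 = 6×6 + 5
6 = 1×5 + 1
5 = 5×1 + 0  (stop)
So 13754/1887 = [7; 3, 2, 6, 6, 1, 5].

[7; 3, 2, 6, 6, 1, 5]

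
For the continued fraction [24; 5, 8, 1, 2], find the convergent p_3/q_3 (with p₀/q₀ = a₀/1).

1113/46

Using pₖ = aₖpₖ₋₁ + pₖ₋₂, qₖ = aₖqₖ₋₁ + qₖ₋₂ (with p₋₁=1, p₋₂=0, q₋₁=0, q₋₂=1):
  k=0: a=24, p=24, q=1
  k=1: a=5, p=121, q=5
  k=2: a=8, p=992, q=41
  k=3: a=1, p=1113, q=46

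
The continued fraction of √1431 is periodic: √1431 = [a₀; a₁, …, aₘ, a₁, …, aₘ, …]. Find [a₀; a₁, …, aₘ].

[37; 1, 4, 1, 4, 1, 74]

a₀ = ⌊√1431⌋ = 37.
With m₀=0, d₀=1 and mₖ₊₁ = dₖaₖ − mₖ, dₖ₊₁ = (n − mₖ₊₁²)/dₖ, aₖ₊₁ = ⌊(a₀+mₖ₊₁)/dₖ₊₁⌋:
  k=1: m=37, d=62, a=1
  k=2: m=25, d=13, a=4
  k=3: m=27, d=54, a=1
  k=4: m=27, d=13, a=4
  k=5: m=25, d=62, a=1
  k=6: m=37, d=1, a=74
d=1 and a=2a₀=74 at k=6, so the next step gives (m, d) = (37, 62) again — its k=1 value — and the period has length 6.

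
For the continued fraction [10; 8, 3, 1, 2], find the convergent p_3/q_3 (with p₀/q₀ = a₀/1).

Using pₖ = aₖpₖ₋₁ + pₖ₋₂, qₖ = aₖqₖ₋₁ + qₖ₋₂ (with p₋₁=1, p₋₂=0, q₋₁=0, q₋₂=1):
  k=0: a=10, p=10, q=1
  k=1: a=8, p=81, q=8
  k=2: a=3, p=253, q=25
  k=3: a=1, p=334, q=33

334/33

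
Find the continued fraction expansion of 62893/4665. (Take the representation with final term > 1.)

[13; 2, 13, 3, 3, 5, 3]

62893 = 13·4665 + 2248
4665 = 2·2248 + 169
2248 = 13·169 + 51
169 = 3·51 + 16
51 = 3·16 + 3
16 = 5·3 + 1
3 = 3·1 + 0  (stop)
So 62893/4665 = [13; 2, 13, 3, 3, 5, 3].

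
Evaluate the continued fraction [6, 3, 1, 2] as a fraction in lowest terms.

69/11

Fold from the inside: start with 2/1.
  1 + 1/2 = 3/2
  3 + 2/3 = 11/3
  6 + 3/11 = 69/11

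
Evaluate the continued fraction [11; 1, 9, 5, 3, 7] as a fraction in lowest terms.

14187/1192

Using pₖ = aₖpₖ₋₁ + pₖ₋₂ and qₖ = aₖqₖ₋₁ + qₖ₋₂:
  k=0: a=11, p=11, q=1
  k=1: a=1, p=12, q=1
  k=2: a=9, p=119, q=10
  k=3: a=5, p=607, q=51
  k=4: a=3, p=1940, q=163
  k=5: a=7, p=14187, q=1192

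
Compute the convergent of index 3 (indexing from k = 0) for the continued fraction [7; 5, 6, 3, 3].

Using pₖ = aₖpₖ₋₁ + pₖ₋₂, qₖ = aₖqₖ₋₁ + qₖ₋₂ (with p₋₁=1, p₋₂=0, q₋₁=0, q₋₂=1):
  k=0: a=7, p=7, q=1
  k=1: a=5, p=36, q=5
  k=2: a=6, p=223, q=31
  k=3: a=3, p=705, q=98

705/98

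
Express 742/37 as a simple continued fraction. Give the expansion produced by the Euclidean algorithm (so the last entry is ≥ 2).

[20; 18, 2]

742 = 20×37 + 2
37 = 18×2 + 1
2 = 2×1 + 0  (stop)
So 742/37 = [20; 18, 2].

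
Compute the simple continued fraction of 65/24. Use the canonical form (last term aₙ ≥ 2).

[2; 1, 2, 2, 3]

65 = 2*24 + 17
24 = 1*17 + 7
17 = 2*7 + 3
7 = 2*3 + 1
3 = 3*1 + 0  (stop)
So 65/24 = [2; 1, 2, 2, 3].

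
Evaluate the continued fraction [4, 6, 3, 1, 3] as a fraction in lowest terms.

391/94

Using pₖ = aₖpₖ₋₁ + pₖ₋₂ and qₖ = aₖqₖ₋₁ + qₖ₋₂:
  k=0: a=4, p=4, q=1
  k=1: a=6, p=25, q=6
  k=2: a=3, p=79, q=19
  k=3: a=1, p=104, q=25
  k=4: a=3, p=391, q=94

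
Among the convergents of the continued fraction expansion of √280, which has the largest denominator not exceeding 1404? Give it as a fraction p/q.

√280 = [16; 1, 2, 1, 2, 1, 32, …] (period length 6).
Convergents:
  p_0/q_0 = 16/1
  p_1/q_1 = 17/1
  p_2/q_2 = 50/3
  p_3/q_3 = 67/4
  p_4/q_4 = 184/11
  p_5/q_5 = 251/15
  p_6/q_6 = 8216/491
  p_7/q_7 = 8467/506
  p_8/q_8 = 25150/1503
q_7 = 506 ≤ 1404 < 1503 = q_8, so the answer is 8467/506.

8467/506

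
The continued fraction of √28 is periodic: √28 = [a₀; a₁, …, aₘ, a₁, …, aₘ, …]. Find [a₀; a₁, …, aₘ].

a₀ = ⌊√28⌋ = 5.
With m₀=0, d₀=1 and mₖ₊₁ = dₖaₖ − mₖ, dₖ₊₁ = (n − mₖ₊₁²)/dₖ, aₖ₊₁ = ⌊(a₀+mₖ₊₁)/dₖ₊₁⌋:
  k=1: m=5, d=3, a=3
  k=2: m=4, d=4, a=2
  k=3: m=4, d=3, a=3
  k=4: m=5, d=1, a=10
d=1 and a=2a₀=10 at k=4, so the next step gives (m, d) = (5, 3) again — its k=1 value — and the period has length 4.

[5; 3, 2, 3, 10]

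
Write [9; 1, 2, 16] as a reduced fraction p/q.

Using pₖ = aₖpₖ₋₁ + pₖ₋₂ and qₖ = aₖqₖ₋₁ + qₖ₋₂:
  k=0: a=9, p=9, q=1
  k=1: a=1, p=10, q=1
  k=2: a=2, p=29, q=3
  k=3: a=16, p=474, q=49

474/49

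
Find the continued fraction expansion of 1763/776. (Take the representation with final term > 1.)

1763 = 2*776 + 211
776 = 3*211 + 143
211 = 1*143 + 68
143 = 2*68 + 7
68 = 9*7 + 5
7 = 1*5 + 2
5 = 2*2 + 1
2 = 2*1 + 0  (stop)
So 1763/776 = [2; 3, 1, 2, 9, 1, 2, 2].

[2; 3, 1, 2, 9, 1, 2, 2]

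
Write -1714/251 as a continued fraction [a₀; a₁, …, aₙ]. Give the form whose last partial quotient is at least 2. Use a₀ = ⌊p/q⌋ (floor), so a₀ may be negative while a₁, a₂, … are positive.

-1714 = -7*251 + 43
251 = 5*43 + 36
43 = 1*36 + 7
36 = 5*7 + 1
7 = 7*1 + 0  (stop)
So -1714/251 = [-7; 5, 1, 5, 7].

[-7; 5, 1, 5, 7]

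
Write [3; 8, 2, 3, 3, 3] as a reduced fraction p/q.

Fold from the inside: start with 3/1.
  3 + 1/3 = 10/3
  3 + 3/10 = 33/10
  2 + 10/33 = 76/33
  8 + 33/76 = 641/76
  3 + 76/641 = 1999/641

1999/641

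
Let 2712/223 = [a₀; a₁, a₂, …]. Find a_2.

2712 = 12·223 + 36   →  a_0 = 12
223 = 6·36 + 7   →  a_1 = 6
36 = 5·7 + 1   →  a_2 = 5

5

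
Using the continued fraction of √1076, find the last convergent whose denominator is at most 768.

13449/410

√1076 = [32; 1, 4, 16, 4, 1, 64, …] (period length 6).
Convergents:
  p_0/q_0 = 32/1
  p_1/q_1 = 33/1
  p_2/q_2 = 164/5
  p_3/q_3 = 2657/81
  p_4/q_4 = 10792/329
  p_5/q_5 = 13449/410
  p_6/q_6 = 871528/26569
q_5 = 410 ≤ 768 < 26569 = q_6, so the answer is 13449/410.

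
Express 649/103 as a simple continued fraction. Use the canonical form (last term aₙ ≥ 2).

649 = 6×103 + 31
103 = 3×31 + 10
31 = 3×10 + 1
10 = 10×1 + 0  (stop)
So 649/103 = [6; 3, 3, 10].

[6; 3, 3, 10]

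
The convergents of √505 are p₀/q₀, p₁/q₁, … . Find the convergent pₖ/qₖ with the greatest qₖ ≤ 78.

809/36

√505 = [22; 2, 8, 2, 44, …] (period length 4).
Convergents:
  p_0/q_0 = 22/1
  p_1/q_1 = 45/2
  p_2/q_2 = 382/17
  p_3/q_3 = 809/36
  p_4/q_4 = 35978/1601
q_3 = 36 ≤ 78 < 1601 = q_4, so the answer is 809/36.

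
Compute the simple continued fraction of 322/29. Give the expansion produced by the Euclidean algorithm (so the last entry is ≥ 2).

322 = 11·29 + 3
29 = 9·3 + 2
3 = 1·2 + 1
2 = 2·1 + 0  (stop)
So 322/29 = [11; 9, 1, 2].

[11; 9, 1, 2]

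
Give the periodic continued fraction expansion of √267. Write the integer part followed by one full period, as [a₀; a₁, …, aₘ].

a₀ = ⌊√267⌋ = 16.
With m₀=0, d₀=1 and mₖ₊₁ = dₖaₖ − mₖ, dₖ₊₁ = (n − mₖ₊₁²)/dₖ, aₖ₊₁ = ⌊(a₀+mₖ₊₁)/dₖ₊₁⌋:
  k=1: m=16, d=11, a=2
  k=2: m=6, d=21, a=1
  k=3: m=15, d=2, a=15
  k=4: m=15, d=21, a=1
  k=5: m=6, d=11, a=2
  k=6: m=16, d=1, a=32
d=1 and a=2a₀=32 at k=6, so the next step gives (m, d) = (16, 11) again — its k=1 value — and the period has length 6.

[16; 2, 1, 15, 1, 2, 32]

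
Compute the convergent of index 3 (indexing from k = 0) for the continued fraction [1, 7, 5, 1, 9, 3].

Using pₖ = aₖpₖ₋₁ + pₖ₋₂, qₖ = aₖqₖ₋₁ + qₖ₋₂ (with p₋₁=1, p₋₂=0, q₋₁=0, q₋₂=1):
  k=0: a=1, p=1, q=1
  k=1: a=7, p=8, q=7
  k=2: a=5, p=41, q=36
  k=3: a=1, p=49, q=43

49/43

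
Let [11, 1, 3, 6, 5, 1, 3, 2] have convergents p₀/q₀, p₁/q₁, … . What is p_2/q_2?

47/4

Using pₖ = aₖpₖ₋₁ + pₖ₋₂, qₖ = aₖqₖ₋₁ + qₖ₋₂ (with p₋₁=1, p₋₂=0, q₋₁=0, q₋₂=1):
  k=0: a=11, p=11, q=1
  k=1: a=1, p=12, q=1
  k=2: a=3, p=47, q=4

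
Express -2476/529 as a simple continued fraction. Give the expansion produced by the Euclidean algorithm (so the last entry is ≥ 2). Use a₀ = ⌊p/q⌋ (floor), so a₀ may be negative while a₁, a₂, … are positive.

[-5; 3, 7, 1, 2, 7]

-2476 = -5*529 + 169
529 = 3*169 + 22
169 = 7*22 + 15
22 = 1*15 + 7
15 = 2*7 + 1
7 = 7*1 + 0  (stop)
So -2476/529 = [-5; 3, 7, 1, 2, 7].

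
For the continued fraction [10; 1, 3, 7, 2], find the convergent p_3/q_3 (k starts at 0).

Using pₖ = aₖpₖ₋₁ + pₖ₋₂, qₖ = aₖqₖ₋₁ + qₖ₋₂ (with p₋₁=1, p₋₂=0, q₋₁=0, q₋₂=1):
  k=0: a=10, p=10, q=1
  k=1: a=1, p=11, q=1
  k=2: a=3, p=43, q=4
  k=3: a=7, p=312, q=29

312/29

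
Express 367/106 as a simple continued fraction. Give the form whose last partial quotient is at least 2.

[3; 2, 6, 8]

367 = 3×106 + 49
106 = 2×49 + 8
49 = 6×8 + 1
8 = 8×1 + 0  (stop)
So 367/106 = [3; 2, 6, 8].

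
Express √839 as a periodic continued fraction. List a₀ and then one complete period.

[28; 1, 27, 1, 56]

a₀ = ⌊√839⌋ = 28.
With m₀=0, d₀=1 and mₖ₊₁ = dₖaₖ − mₖ, dₖ₊₁ = (n − mₖ₊₁²)/dₖ, aₖ₊₁ = ⌊(a₀+mₖ₊₁)/dₖ₊₁⌋:
  k=1: m=28, d=55, a=1
  k=2: m=27, d=2, a=27
  k=3: m=27, d=55, a=1
  k=4: m=28, d=1, a=56
d=1 and a=2a₀=56 at k=4, so the next step gives (m, d) = (28, 55) again — its k=1 value — and the period has length 4.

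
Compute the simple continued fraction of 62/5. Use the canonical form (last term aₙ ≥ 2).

[12; 2, 2]

62 = 12·5 + 2
5 = 2·2 + 1
2 = 2·1 + 0  (stop)
So 62/5 = [12; 2, 2].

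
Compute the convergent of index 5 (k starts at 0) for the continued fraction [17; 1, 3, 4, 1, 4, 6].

Using pₖ = aₖpₖ₋₁ + pₖ₋₂, qₖ = aₖqₖ₋₁ + qₖ₋₂ (with p₋₁=1, p₋₂=0, q₋₁=0, q₋₂=1):
  k=0: a=17, p=17, q=1
  k=1: a=1, p=18, q=1
  k=2: a=3, p=71, q=4
  k=3: a=4, p=302, q=17
  k=4: a=1, p=373, q=21
  k=5: a=4, p=1794, q=101

1794/101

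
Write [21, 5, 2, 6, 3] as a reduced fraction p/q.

Using pₖ = aₖpₖ₋₁ + pₖ₋₂ and qₖ = aₖqₖ₋₁ + qₖ₋₂:
  k=0: a=21, p=21, q=1
  k=1: a=5, p=106, q=5
  k=2: a=2, p=233, q=11
  k=3: a=6, p=1504, q=71
  k=4: a=3, p=4745, q=224

4745/224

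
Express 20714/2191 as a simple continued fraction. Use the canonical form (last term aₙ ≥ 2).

[9; 2, 4, 1, 19, 10]

20714 = 9·2191 + 995
2191 = 2·995 + 201
995 = 4·201 + 191
201 = 1·191 + 10
191 = 19·10 + 1
10 = 10·1 + 0  (stop)
So 20714/2191 = [9; 2, 4, 1, 19, 10].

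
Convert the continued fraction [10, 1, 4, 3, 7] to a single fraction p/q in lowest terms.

1265/117

Fold from the inside: start with 7/1.
  3 + 1/7 = 22/7
  4 + 7/22 = 95/22
  1 + 22/95 = 117/95
  10 + 95/117 = 1265/117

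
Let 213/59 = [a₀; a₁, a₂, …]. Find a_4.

1

213 = 3·59 + 36   →  a_0 = 3
59 = 1·36 + 23   →  a_1 = 1
36 = 1·23 + 13   →  a_2 = 1
23 = 1·13 + 10   →  a_3 = 1
13 = 1·10 + 3   →  a_4 = 1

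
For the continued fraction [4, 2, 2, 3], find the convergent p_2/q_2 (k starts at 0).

Using pₖ = aₖpₖ₋₁ + pₖ₋₂, qₖ = aₖqₖ₋₁ + qₖ₋₂ (with p₋₁=1, p₋₂=0, q₋₁=0, q₋₂=1):
  k=0: a=4, p=4, q=1
  k=1: a=2, p=9, q=2
  k=2: a=2, p=22, q=5

22/5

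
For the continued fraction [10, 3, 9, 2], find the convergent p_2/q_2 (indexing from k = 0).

Using pₖ = aₖpₖ₋₁ + pₖ₋₂, qₖ = aₖqₖ₋₁ + qₖ₋₂ (with p₋₁=1, p₋₂=0, q₋₁=0, q₋₂=1):
  k=0: a=10, p=10, q=1
  k=1: a=3, p=31, q=3
  k=2: a=9, p=289, q=28

289/28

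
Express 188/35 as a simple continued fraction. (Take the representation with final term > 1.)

188 = 5×35 + 13
35 = 2×13 + 9
13 = 1×9 + 4
9 = 2×4 + 1
4 = 4×1 + 0  (stop)
So 188/35 = [5; 2, 1, 2, 4].

[5; 2, 1, 2, 4]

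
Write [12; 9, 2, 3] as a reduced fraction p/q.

Using pₖ = aₖpₖ₋₁ + pₖ₋₂ and qₖ = aₖqₖ₋₁ + qₖ₋₂:
  k=0: a=12, p=12, q=1
  k=1: a=9, p=109, q=9
  k=2: a=2, p=230, q=19
  k=3: a=3, p=799, q=66

799/66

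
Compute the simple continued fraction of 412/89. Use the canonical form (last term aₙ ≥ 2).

[4; 1, 1, 1, 2, 3, 3]

412 = 4×89 + 56
89 = 1×56 + 33
56 = 1×33 + 23
33 = 1×23 + 10
23 = 2×10 + 3
10 = 3×3 + 1
3 = 3×1 + 0  (stop)
So 412/89 = [4; 1, 1, 1, 2, 3, 3].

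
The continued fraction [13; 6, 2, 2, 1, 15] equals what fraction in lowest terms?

9301/707

Fold from the inside: start with 15/1.
  1 + 1/15 = 16/15
  2 + 15/16 = 47/16
  2 + 16/47 = 110/47
  6 + 47/110 = 707/110
  13 + 110/707 = 9301/707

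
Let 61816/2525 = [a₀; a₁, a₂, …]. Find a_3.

61816 = 24·2525 + 1216   →  a_0 = 24
2525 = 2·1216 + 93   →  a_1 = 2
1216 = 13·93 + 7   →  a_2 = 13
93 = 13·7 + 2   →  a_3 = 13

13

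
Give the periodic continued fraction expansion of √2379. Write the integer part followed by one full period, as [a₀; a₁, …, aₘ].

a₀ = ⌊√2379⌋ = 48.
With m₀=0, d₀=1 and mₖ₊₁ = dₖaₖ − mₖ, dₖ₊₁ = (n − mₖ₊₁²)/dₖ, aₖ₊₁ = ⌊(a₀+mₖ₊₁)/dₖ₊₁⌋:
  k=1: m=48, d=75, a=1
  k=2: m=27, d=22, a=3
  k=3: m=39, d=39, a=2
  k=4: m=39, d=22, a=3
  k=5: m=27, d=75, a=1
  k=6: m=48, d=1, a=96
d=1 and a=2a₀=96 at k=6, so the next step gives (m, d) = (48, 75) again — its k=1 value — and the period has length 6.

[48; 1, 3, 2, 3, 1, 96]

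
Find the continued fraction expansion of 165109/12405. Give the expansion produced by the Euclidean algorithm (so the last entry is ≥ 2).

165109 = 13*12405 + 3844
12405 = 3*3844 + 873
3844 = 4*873 + 352
873 = 2*352 + 169
352 = 2*169 + 14
169 = 12*14 + 1
14 = 14*1 + 0  (stop)
So 165109/12405 = [13; 3, 4, 2, 2, 12, 14].

[13; 3, 4, 2, 2, 12, 14]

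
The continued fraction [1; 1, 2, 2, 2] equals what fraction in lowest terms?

Fold from the inside: start with 2/1.
  2 + 1/2 = 5/2
  2 + 2/5 = 12/5
  1 + 5/12 = 17/12
  1 + 12/17 = 29/17

29/17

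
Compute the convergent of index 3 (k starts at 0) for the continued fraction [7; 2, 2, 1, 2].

Using pₖ = aₖpₖ₋₁ + pₖ₋₂, qₖ = aₖqₖ₋₁ + qₖ₋₂ (with p₋₁=1, p₋₂=0, q₋₁=0, q₋₂=1):
  k=0: a=7, p=7, q=1
  k=1: a=2, p=15, q=2
  k=2: a=2, p=37, q=5
  k=3: a=1, p=52, q=7

52/7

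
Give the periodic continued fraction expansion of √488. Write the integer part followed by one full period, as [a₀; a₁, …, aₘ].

[22; 11, 44]

a₀ = ⌊√488⌋ = 22.
With m₀=0, d₀=1 and mₖ₊₁ = dₖaₖ − mₖ, dₖ₊₁ = (n − mₖ₊₁²)/dₖ, aₖ₊₁ = ⌊(a₀+mₖ₊₁)/dₖ₊₁⌋:
  k=1: m=22, d=4, a=11
  k=2: m=22, d=1, a=44
d=1 and a=2a₀=44 at k=2, so the next step gives (m, d) = (22, 4) again — its k=1 value — and the period has length 2.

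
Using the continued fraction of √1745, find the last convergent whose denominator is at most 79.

√1745 = [41; 1, 3, 2, 2, 3, 1, 82, …] (period length 7).
Convergents:
  p_0/q_0 = 41/1
  p_1/q_1 = 42/1
  p_2/q_2 = 167/4
  p_3/q_3 = 376/9
  p_4/q_4 = 919/22
  p_5/q_5 = 3133/75
  p_6/q_6 = 4052/97
q_5 = 75 ≤ 79 < 97 = q_6, so the answer is 3133/75.

3133/75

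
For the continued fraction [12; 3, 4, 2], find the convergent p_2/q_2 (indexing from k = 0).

Using pₖ = aₖpₖ₋₁ + pₖ₋₂, qₖ = aₖqₖ₋₁ + qₖ₋₂ (with p₋₁=1, p₋₂=0, q₋₁=0, q₋₂=1):
  k=0: a=12, p=12, q=1
  k=1: a=3, p=37, q=3
  k=2: a=4, p=160, q=13

160/13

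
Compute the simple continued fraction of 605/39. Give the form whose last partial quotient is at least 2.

605 = 15·39 + 20
39 = 1·20 + 19
20 = 1·19 + 1
19 = 19·1 + 0  (stop)
So 605/39 = [15; 1, 1, 19].

[15; 1, 1, 19]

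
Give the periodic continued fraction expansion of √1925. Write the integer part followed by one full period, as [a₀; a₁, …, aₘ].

[43; 1, 6, 1, 86]

a₀ = ⌊√1925⌋ = 43.
With m₀=0, d₀=1 and mₖ₊₁ = dₖaₖ − mₖ, dₖ₊₁ = (n − mₖ₊₁²)/dₖ, aₖ₊₁ = ⌊(a₀+mₖ₊₁)/dₖ₊₁⌋:
  k=1: m=43, d=76, a=1
  k=2: m=33, d=11, a=6
  k=3: m=33, d=76, a=1
  k=4: m=43, d=1, a=86
d=1 and a=2a₀=86 at k=4, so the next step gives (m, d) = (43, 76) again — its k=1 value — and the period has length 4.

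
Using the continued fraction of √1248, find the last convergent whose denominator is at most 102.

1837/52

√1248 = [35; 3, 17, 3, 70, …] (period length 4).
Convergents:
  p_0/q_0 = 35/1
  p_1/q_1 = 106/3
  p_2/q_2 = 1837/52
  p_3/q_3 = 5617/159
q_2 = 52 ≤ 102 < 159 = q_3, so the answer is 1837/52.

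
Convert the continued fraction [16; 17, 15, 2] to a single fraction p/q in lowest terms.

8495/529

Using pₖ = aₖpₖ₋₁ + pₖ₋₂ and qₖ = aₖqₖ₋₁ + qₖ₋₂:
  k=0: a=16, p=16, q=1
  k=1: a=17, p=273, q=17
  k=2: a=15, p=4111, q=256
  k=3: a=2, p=8495, q=529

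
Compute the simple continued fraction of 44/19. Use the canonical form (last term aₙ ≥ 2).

44 = 2·19 + 6
19 = 3·6 + 1
6 = 6·1 + 0  (stop)
So 44/19 = [2; 3, 6].

[2; 3, 6]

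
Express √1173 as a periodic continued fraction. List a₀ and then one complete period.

[34; 4, 68]

a₀ = ⌊√1173⌋ = 34.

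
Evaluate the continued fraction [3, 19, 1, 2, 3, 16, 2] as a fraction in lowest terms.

Using pₖ = aₖpₖ₋₁ + pₖ₋₂ and qₖ = aₖqₖ₋₁ + qₖ₋₂:
  k=0: a=3, p=3, q=1
  k=1: a=19, p=58, q=19
  k=2: a=1, p=61, q=20
  k=3: a=2, p=180, q=59
  k=4: a=3, p=601, q=197
  k=5: a=16, p=9796, q=3211
  k=6: a=2, p=20193, q=6619

20193/6619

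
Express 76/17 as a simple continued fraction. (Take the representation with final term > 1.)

76 = 4×17 + 8
17 = 2×8 + 1
8 = 8×1 + 0  (stop)
So 76/17 = [4; 2, 8].

[4; 2, 8]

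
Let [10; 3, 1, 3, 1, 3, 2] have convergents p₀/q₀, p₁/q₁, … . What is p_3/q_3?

154/15

Using pₖ = aₖpₖ₋₁ + pₖ₋₂, qₖ = aₖqₖ₋₁ + qₖ₋₂ (with p₋₁=1, p₋₂=0, q₋₁=0, q₋₂=1):
  k=0: a=10, p=10, q=1
  k=1: a=3, p=31, q=3
  k=2: a=1, p=41, q=4
  k=3: a=3, p=154, q=15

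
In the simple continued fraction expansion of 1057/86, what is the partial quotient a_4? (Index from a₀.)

1

1057 = 12·86 + 25   →  a_0 = 12
86 = 3·25 + 11   →  a_1 = 3
25 = 2·11 + 3   →  a_2 = 2
11 = 3·3 + 2   →  a_3 = 3
3 = 1·2 + 1   →  a_4 = 1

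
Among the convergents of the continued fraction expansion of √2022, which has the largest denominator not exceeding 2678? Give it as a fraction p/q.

120016/2669

√2022 = [44; 1, 28, 1, 88, …] (period length 4).
Convergents:
  p_0/q_0 = 44/1
  p_1/q_1 = 45/1
  p_2/q_2 = 1304/29
  p_3/q_3 = 1349/30
  p_4/q_4 = 120016/2669
  p_5/q_5 = 121365/2699
q_4 = 2669 ≤ 2678 < 2699 = q_5, so the answer is 120016/2669.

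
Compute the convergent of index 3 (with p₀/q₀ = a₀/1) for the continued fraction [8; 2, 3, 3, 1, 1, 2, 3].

Using pₖ = aₖpₖ₋₁ + pₖ₋₂, qₖ = aₖqₖ₋₁ + qₖ₋₂ (with p₋₁=1, p₋₂=0, q₋₁=0, q₋₂=1):
  k=0: a=8, p=8, q=1
  k=1: a=2, p=17, q=2
  k=2: a=3, p=59, q=7
  k=3: a=3, p=194, q=23

194/23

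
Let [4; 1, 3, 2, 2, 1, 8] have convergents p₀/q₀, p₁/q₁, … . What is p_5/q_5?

Using pₖ = aₖpₖ₋₁ + pₖ₋₂, qₖ = aₖqₖ₋₁ + qₖ₋₂ (with p₋₁=1, p₋₂=0, q₋₁=0, q₋₂=1):
  k=0: a=4, p=4, q=1
  k=1: a=1, p=5, q=1
  k=2: a=3, p=19, q=4
  k=3: a=2, p=43, q=9
  k=4: a=2, p=105, q=22
  k=5: a=1, p=148, q=31

148/31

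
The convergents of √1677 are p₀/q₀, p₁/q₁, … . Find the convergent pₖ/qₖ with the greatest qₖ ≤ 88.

1679/41

√1677 = [40; 1, 19, 2, 19, 1, 80, …] (period length 6).
Convergents:
  p_0/q_0 = 40/1
  p_1/q_1 = 41/1
  p_2/q_2 = 819/20
  p_3/q_3 = 1679/41
  p_4/q_4 = 32720/799
q_3 = 41 ≤ 88 < 799 = q_4, so the answer is 1679/41.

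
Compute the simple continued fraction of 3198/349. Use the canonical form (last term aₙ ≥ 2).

[9; 6, 8, 7]

3198 = 9*349 + 57
349 = 6*57 + 7
57 = 8*7 + 1
7 = 7*1 + 0  (stop)
So 3198/349 = [9; 6, 8, 7].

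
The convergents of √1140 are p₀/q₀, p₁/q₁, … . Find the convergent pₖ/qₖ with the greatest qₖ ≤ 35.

√1140 = [33; 1, 3, 4, 3, 1, 66, …] (period length 6).
Convergents:
  p_0/q_0 = 33/1
  p_1/q_1 = 34/1
  p_2/q_2 = 135/4
  p_3/q_3 = 574/17
  p_4/q_4 = 1857/55
q_3 = 17 ≤ 35 < 55 = q_4, so the answer is 574/17.

574/17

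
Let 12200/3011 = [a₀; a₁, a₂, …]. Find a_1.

19

12200 = 4·3011 + 156   →  a_0 = 4
3011 = 19·156 + 47   →  a_1 = 19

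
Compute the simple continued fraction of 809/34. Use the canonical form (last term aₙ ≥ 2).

809 = 23*34 + 27
34 = 1*27 + 7
27 = 3*7 + 6
7 = 1*6 + 1
6 = 6*1 + 0  (stop)
So 809/34 = [23; 1, 3, 1, 6].

[23; 1, 3, 1, 6]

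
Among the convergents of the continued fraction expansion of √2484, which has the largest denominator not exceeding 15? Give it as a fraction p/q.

299/6

√2484 = [49; 1, 5, 4, 5, 1, 98, …] (period length 6).
Convergents:
  p_0/q_0 = 49/1
  p_1/q_1 = 50/1
  p_2/q_2 = 299/6
  p_3/q_3 = 1246/25
q_2 = 6 ≤ 15 < 25 = q_3, so the answer is 299/6.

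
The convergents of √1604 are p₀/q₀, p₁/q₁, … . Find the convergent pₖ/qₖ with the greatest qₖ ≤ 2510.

√1604 = [40; 20, 80, …] (period length 2).
Convergents:
  p_0/q_0 = 40/1
  p_1/q_1 = 801/20
  p_2/q_2 = 64120/1601
  p_3/q_3 = 1283201/32040
q_2 = 1601 ≤ 2510 < 32040 = q_3, so the answer is 64120/1601.

64120/1601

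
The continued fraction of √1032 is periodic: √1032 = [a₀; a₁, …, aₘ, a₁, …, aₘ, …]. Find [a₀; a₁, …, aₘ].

[32; 8, 64]

a₀ = ⌊√1032⌋ = 32.
With m₀=0, d₀=1 and mₖ₊₁ = dₖaₖ − mₖ, dₖ₊₁ = (n − mₖ₊₁²)/dₖ, aₖ₊₁ = ⌊(a₀+mₖ₊₁)/dₖ₊₁⌋:
  k=1: m=32, d=8, a=8
  k=2: m=32, d=1, a=64
d=1 and a=2a₀=64 at k=2, so the next step gives (m, d) = (32, 8) again — its k=1 value — and the period has length 2.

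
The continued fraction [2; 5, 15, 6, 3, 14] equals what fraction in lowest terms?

Fold from the inside: start with 14/1.
  3 + 1/14 = 43/14
  6 + 14/43 = 272/43
  15 + 43/272 = 4123/272
  5 + 272/4123 = 20887/4123
  2 + 4123/20887 = 45897/20887

45897/20887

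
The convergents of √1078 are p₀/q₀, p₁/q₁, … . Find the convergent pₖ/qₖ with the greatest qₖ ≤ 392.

12772/389

√1078 = [32; 1, 4, 1, 64, …] (period length 4).
Convergents:
  p_0/q_0 = 32/1
  p_1/q_1 = 33/1
  p_2/q_2 = 164/5
  p_3/q_3 = 197/6
  p_4/q_4 = 12772/389
  p_5/q_5 = 12969/395
q_4 = 389 ≤ 392 < 395 = q_5, so the answer is 12772/389.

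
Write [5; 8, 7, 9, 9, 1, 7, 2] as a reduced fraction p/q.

Using pₖ = aₖpₖ₋₁ + pₖ₋₂ and qₖ = aₖqₖ₋₁ + qₖ₋₂:
  k=0: a=5, p=5, q=1
  k=1: a=8, p=41, q=8
  k=2: a=7, p=292, q=57
  k=3: a=9, p=2669, q=521
  k=4: a=9, p=24313, q=4746
  k=5: a=1, p=26982, q=5267
  k=6: a=7, p=213187, q=41615
  k=7: a=2, p=453356, q=88497

453356/88497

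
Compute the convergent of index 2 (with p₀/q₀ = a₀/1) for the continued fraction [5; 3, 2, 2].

Using pₖ = aₖpₖ₋₁ + pₖ₋₂, qₖ = aₖqₖ₋₁ + qₖ₋₂ (with p₋₁=1, p₋₂=0, q₋₁=0, q₋₂=1):
  k=0: a=5, p=5, q=1
  k=1: a=3, p=16, q=3
  k=2: a=2, p=37, q=7

37/7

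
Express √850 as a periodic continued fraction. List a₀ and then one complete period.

[29; 6, 2, 6, 58]

a₀ = ⌊√850⌋ = 29.
With m₀=0, d₀=1 and mₖ₊₁ = dₖaₖ − mₖ, dₖ₊₁ = (n − mₖ₊₁²)/dₖ, aₖ₊₁ = ⌊(a₀+mₖ₊₁)/dₖ₊₁⌋:
  k=1: m=29, d=9, a=6
  k=2: m=25, d=25, a=2
  k=3: m=25, d=9, a=6
  k=4: m=29, d=1, a=58
d=1 and a=2a₀=58 at k=4, so the next step gives (m, d) = (29, 9) again — its k=1 value — and the period has length 4.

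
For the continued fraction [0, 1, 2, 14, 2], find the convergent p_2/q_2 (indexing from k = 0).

Using pₖ = aₖpₖ₋₁ + pₖ₋₂, qₖ = aₖqₖ₋₁ + qₖ₋₂ (with p₋₁=1, p₋₂=0, q₋₁=0, q₋₂=1):
  k=0: a=0, p=0, q=1
  k=1: a=1, p=1, q=1
  k=2: a=2, p=2, q=3

2/3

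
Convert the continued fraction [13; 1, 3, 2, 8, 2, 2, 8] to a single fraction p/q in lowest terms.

Using pₖ = aₖpₖ₋₁ + pₖ₋₂ and qₖ = aₖqₖ₋₁ + qₖ₋₂:
  k=0: a=13, p=13, q=1
  k=1: a=1, p=14, q=1
  k=2: a=3, p=55, q=4
  k=3: a=2, p=124, q=9
  k=4: a=8, p=1047, q=76
  k=5: a=2, p=2218, q=161
  k=6: a=2, p=5483, q=398
  k=7: a=8, p=46082, q=3345

46082/3345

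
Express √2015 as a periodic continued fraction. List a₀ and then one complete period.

[44; 1, 7, 1, 88]

a₀ = ⌊√2015⌋ = 44.
With m₀=0, d₀=1 and mₖ₊₁ = dₖaₖ − mₖ, dₖ₊₁ = (n − mₖ₊₁²)/dₖ, aₖ₊₁ = ⌊(a₀+mₖ₊₁)/dₖ₊₁⌋:
  k=1: m=44, d=79, a=1
  k=2: m=35, d=10, a=7
  k=3: m=35, d=79, a=1
  k=4: m=44, d=1, a=88
d=1 and a=2a₀=88 at k=4, so the next step gives (m, d) = (44, 79) again — its k=1 value — and the period has length 4.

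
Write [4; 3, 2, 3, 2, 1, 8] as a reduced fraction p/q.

2948/687

Fold from the inside: start with 8/1.
  1 + 1/8 = 9/8
  2 + 8/9 = 26/9
  3 + 9/26 = 87/26
  2 + 26/87 = 200/87
  3 + 87/200 = 687/200
  4 + 200/687 = 2948/687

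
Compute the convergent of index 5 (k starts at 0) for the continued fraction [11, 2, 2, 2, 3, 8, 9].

Using pₖ = aₖpₖ₋₁ + pₖ₋₂, qₖ = aₖqₖ₋₁ + qₖ₋₂ (with p₋₁=1, p₋₂=0, q₋₁=0, q₋₂=1):
  k=0: a=11, p=11, q=1
  k=1: a=2, p=23, q=2
  k=2: a=2, p=57, q=5
  k=3: a=2, p=137, q=12
  k=4: a=3, p=468, q=41
  k=5: a=8, p=3881, q=340

3881/340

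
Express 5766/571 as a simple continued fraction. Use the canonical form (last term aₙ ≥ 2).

[10; 10, 5, 11]

5766 = 10×571 + 56
571 = 10×56 + 11
56 = 5×11 + 1
11 = 11×1 + 0  (stop)
So 5766/571 = [10; 10, 5, 11].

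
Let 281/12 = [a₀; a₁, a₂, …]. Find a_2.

281 = 23·12 + 5   →  a_0 = 23
12 = 2·5 + 2   →  a_1 = 2
5 = 2·2 + 1   →  a_2 = 2

2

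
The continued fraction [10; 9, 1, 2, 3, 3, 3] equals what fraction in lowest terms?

Using pₖ = aₖpₖ₋₁ + pₖ₋₂ and qₖ = aₖqₖ₋₁ + qₖ₋₂:
  k=0: a=10, p=10, q=1
  k=1: a=9, p=91, q=9
  k=2: a=1, p=101, q=10
  k=3: a=2, p=293, q=29
  k=4: a=3, p=980, q=97
  k=5: a=3, p=3233, q=320
  k=6: a=3, p=10679, q=1057

10679/1057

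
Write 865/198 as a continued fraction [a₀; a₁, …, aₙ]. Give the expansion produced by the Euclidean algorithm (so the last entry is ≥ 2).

865 = 4*198 + 73
198 = 2*73 + 52
73 = 1*52 + 21
52 = 2*21 + 10
21 = 2*10 + 1
10 = 10*1 + 0  (stop)
So 865/198 = [4; 2, 1, 2, 2, 10].

[4; 2, 1, 2, 2, 10]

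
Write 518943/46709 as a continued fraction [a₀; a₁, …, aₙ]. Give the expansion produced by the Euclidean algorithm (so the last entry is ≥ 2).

518943 = 11·46709 + 5144
46709 = 9·5144 + 413
5144 = 12·413 + 188
413 = 2·188 + 37
188 = 5·37 + 3
37 = 12·3 + 1
3 = 3·1 + 0  (stop)
So 518943/46709 = [11; 9, 12, 2, 5, 12, 3].

[11; 9, 12, 2, 5, 12, 3]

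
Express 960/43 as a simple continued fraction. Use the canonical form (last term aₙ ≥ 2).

960 = 22×43 + 14
43 = 3×14 + 1
14 = 14×1 + 0  (stop)
So 960/43 = [22; 3, 14].

[22; 3, 14]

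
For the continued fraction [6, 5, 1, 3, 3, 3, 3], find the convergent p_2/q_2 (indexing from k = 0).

Using pₖ = aₖpₖ₋₁ + pₖ₋₂, qₖ = aₖqₖ₋₁ + qₖ₋₂ (with p₋₁=1, p₋₂=0, q₋₁=0, q₋₂=1):
  k=0: a=6, p=6, q=1
  k=1: a=5, p=31, q=5
  k=2: a=1, p=37, q=6

37/6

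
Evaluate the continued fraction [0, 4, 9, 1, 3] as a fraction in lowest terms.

39/160

Fold from the inside: start with 3/1.
  1 + 1/3 = 4/3
  9 + 3/4 = 39/4
  4 + 4/39 = 160/39
  0 + 39/160 = 39/160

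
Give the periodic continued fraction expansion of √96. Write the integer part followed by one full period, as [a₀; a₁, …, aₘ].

a₀ = ⌊√96⌋ = 9.
With m₀=0, d₀=1 and mₖ₊₁ = dₖaₖ − mₖ, dₖ₊₁ = (n − mₖ₊₁²)/dₖ, aₖ₊₁ = ⌊(a₀+mₖ₊₁)/dₖ₊₁⌋:
  k=1: m=9, d=15, a=1
  k=2: m=6, d=4, a=3
  k=3: m=6, d=15, a=1
  k=4: m=9, d=1, a=18
d=1 and a=2a₀=18 at k=4, so the next step gives (m, d) = (9, 15) again — its k=1 value — and the period has length 4.

[9; 1, 3, 1, 18]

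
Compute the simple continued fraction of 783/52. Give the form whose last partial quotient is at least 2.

783 = 15×52 + 3
52 = 17×3 + 1
3 = 3×1 + 0  (stop)
So 783/52 = [15; 17, 3].

[15; 17, 3]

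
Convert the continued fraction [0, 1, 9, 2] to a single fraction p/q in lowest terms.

19/21

Using pₖ = aₖpₖ₋₁ + pₖ₋₂ and qₖ = aₖqₖ₋₁ + qₖ₋₂:
  k=0: a=0, p=0, q=1
  k=1: a=1, p=1, q=1
  k=2: a=9, p=9, q=10
  k=3: a=2, p=19, q=21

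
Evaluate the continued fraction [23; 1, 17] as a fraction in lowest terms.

Using pₖ = aₖpₖ₋₁ + pₖ₋₂ and qₖ = aₖqₖ₋₁ + qₖ₋₂:
  k=0: a=23, p=23, q=1
  k=1: a=1, p=24, q=1
  k=2: a=17, p=431, q=18

431/18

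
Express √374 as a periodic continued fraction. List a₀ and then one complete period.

a₀ = ⌊√374⌋ = 19.

[19; 2, 1, 18, 1, 2, 38]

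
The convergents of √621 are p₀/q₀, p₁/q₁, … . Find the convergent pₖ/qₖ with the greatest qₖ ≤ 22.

299/12

√621 = [24; 1, 11, 2, 11, 1, 48, …] (period length 6).
Convergents:
  p_0/q_0 = 24/1
  p_1/q_1 = 25/1
  p_2/q_2 = 299/12
  p_3/q_3 = 623/25
q_2 = 12 ≤ 22 < 25 = q_3, so the answer is 299/12.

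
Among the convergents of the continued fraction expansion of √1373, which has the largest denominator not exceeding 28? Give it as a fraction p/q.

704/19

√1373 = [37; 18, 1, 1, 18, 74, …] (period length 5).
Convergents:
  p_0/q_0 = 37/1
  p_1/q_1 = 667/18
  p_2/q_2 = 704/19
  p_3/q_3 = 1371/37
q_2 = 19 ≤ 28 < 37 = q_3, so the answer is 704/19.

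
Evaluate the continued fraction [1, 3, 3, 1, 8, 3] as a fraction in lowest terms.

Using pₖ = aₖpₖ₋₁ + pₖ₋₂ and qₖ = aₖqₖ₋₁ + qₖ₋₂:
  k=0: a=1, p=1, q=1
  k=1: a=3, p=4, q=3
  k=2: a=3, p=13, q=10
  k=3: a=1, p=17, q=13
  k=4: a=8, p=149, q=114
  k=5: a=3, p=464, q=355

464/355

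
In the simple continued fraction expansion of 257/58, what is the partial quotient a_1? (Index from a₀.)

2

257 = 4·58 + 25   →  a_0 = 4
58 = 2·25 + 8   →  a_1 = 2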